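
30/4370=3/437 ≈ 0.00686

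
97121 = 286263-189142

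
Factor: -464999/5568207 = -1 * 3^(-1) * 464999^1 * 1856069^(-1)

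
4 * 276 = 1104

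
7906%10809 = 7906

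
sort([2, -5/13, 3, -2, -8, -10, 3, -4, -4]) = [-10, -8, -4, -4, -2, -5/13, 2, 3, 3]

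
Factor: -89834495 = -1*5^1*17966899^1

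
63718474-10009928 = 53708546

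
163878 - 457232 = -293354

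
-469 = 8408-8877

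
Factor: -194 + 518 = 2^2*3^4 = 324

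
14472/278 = 7236/139 ≈ 52.06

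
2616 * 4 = 10464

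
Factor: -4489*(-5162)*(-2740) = -1*2^3*5^1*29^1*67^2*89^1*137^1 = -63491877320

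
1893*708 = 1340244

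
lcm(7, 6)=42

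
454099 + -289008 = 165091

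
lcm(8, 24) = 24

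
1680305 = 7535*223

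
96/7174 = 48/3587 ≈ 0.0134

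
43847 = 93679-49832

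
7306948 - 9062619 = -1755671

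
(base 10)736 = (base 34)lm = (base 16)2e0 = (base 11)60a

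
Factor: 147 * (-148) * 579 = -1 * 2^2 * 3^2 * 7^2 * 37^1 * 193^1 = -12596724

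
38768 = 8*4846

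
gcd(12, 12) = 12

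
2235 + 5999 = 8234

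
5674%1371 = 190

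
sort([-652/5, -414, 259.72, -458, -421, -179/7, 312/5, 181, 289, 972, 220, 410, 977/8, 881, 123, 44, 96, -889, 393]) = [-889, -458, -421, -414, -652/5, -179/7, 44, 312/5, 96, 977/8, 123, 181, 220, 259.72, 289, 393, 410, 881, 972]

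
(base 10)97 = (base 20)4h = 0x61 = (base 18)57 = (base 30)37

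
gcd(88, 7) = 1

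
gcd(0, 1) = 1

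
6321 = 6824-503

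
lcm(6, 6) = 6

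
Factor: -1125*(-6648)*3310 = 2^4*3^3*5^4*277^1*331^1 = 24755490000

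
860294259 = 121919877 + 738374382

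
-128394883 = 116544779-244939662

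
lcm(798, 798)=798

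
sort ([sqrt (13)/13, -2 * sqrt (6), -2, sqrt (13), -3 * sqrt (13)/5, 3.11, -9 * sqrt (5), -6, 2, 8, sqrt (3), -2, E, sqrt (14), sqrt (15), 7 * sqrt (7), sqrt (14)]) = [-9 * sqrt (5), -6, -2 * sqrt (6), -3 * sqrt (13)/5, -2, -2, sqrt (13)/13, sqrt (3), 2, E, 3.11, sqrt (13), sqrt (14), sqrt (14), sqrt (15), 8, 7 * sqrt (7)]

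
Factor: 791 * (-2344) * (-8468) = 2^5 * 7^1 * 29^1 * 73^1 * 113^1 * 293^1 = 15700552672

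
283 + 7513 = 7796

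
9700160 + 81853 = 9782013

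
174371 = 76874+97497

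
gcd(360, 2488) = 8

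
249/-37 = -6 - 27/37 ≈ -6.73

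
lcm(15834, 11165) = 870870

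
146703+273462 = 420165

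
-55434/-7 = 7919 + 1/7 ≈ 7919.14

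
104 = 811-707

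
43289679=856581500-813291821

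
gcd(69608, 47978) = 14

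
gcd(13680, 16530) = 570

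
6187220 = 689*8980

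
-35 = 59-94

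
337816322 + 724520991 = 1062337313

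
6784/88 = 848/11 ≈ 77.09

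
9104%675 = 329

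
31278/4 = 7819 + 1/2 = 7819.50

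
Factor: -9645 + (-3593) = -1*2^1*6619^1 = -13238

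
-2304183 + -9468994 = -11773177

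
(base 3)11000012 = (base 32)2r9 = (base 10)2921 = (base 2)101101101001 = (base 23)5c0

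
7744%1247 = 262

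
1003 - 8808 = -7805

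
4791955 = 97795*49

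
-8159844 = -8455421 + 295577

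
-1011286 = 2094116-3105402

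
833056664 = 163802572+669254092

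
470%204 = 62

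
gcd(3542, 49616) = 14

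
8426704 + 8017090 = 16443794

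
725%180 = 5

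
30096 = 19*1584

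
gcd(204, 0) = 204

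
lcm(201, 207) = 13869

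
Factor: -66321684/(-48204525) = 2^2 * 3^1 * 5^(-2) * 11^1 * 13^2 * 29^(-1) * 37^(-1) * 599^(-1) * 991^1 = 22107228/16068175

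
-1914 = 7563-9477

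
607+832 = 1439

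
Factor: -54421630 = -1*2^1*5^1*191^1*28493^1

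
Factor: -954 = -1*2^1*3^2*53^1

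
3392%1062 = 206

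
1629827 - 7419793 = -5789966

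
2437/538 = 4 + 285/538 ≈ 4.53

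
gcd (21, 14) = 7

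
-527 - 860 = -1387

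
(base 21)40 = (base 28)30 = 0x54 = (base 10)84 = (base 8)124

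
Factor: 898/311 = 2^1*311^(-1)*449^1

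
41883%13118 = 2529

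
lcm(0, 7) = 0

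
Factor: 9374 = 2^1*43^1*109^1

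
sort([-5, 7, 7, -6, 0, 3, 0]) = [-6, -5, 0, 0, 3, 7, 7]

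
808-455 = 353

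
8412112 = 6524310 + 1887802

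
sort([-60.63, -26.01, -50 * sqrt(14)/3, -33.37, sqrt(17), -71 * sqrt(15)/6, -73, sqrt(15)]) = [-73, -50 * sqrt(14)/3, -60.63, -71 * sqrt(15)/6, -33.37, -26.01, sqrt(15), sqrt(17)]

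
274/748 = 137/374 ≈ 0.366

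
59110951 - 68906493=-9795542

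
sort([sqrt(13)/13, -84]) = [-84, sqrt(13)/13]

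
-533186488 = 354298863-887485351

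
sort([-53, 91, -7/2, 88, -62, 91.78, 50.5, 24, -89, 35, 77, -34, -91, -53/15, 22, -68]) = [-91, -89, -68, -62, -53, -34, -53/15, -7/2, 22, 24, 35, 50.5, 77, 88, 91, 91.78]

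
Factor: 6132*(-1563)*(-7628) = 2^4*3^2*7^1*73^1*521^1*1907^1 = 73109162448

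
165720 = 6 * 27620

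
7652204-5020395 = 2631809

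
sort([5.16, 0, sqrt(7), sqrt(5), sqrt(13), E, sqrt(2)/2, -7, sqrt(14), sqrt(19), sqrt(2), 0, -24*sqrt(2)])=[-24*sqrt(2), -7, 0, 0, sqrt(2)/2, sqrt(2), sqrt(5), sqrt(7), E, sqrt(13), sqrt(14), sqrt(19), 5.16]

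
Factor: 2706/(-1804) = -1*2^(-1)*3^1 = -3/2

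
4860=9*540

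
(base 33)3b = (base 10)110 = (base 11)a0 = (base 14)7c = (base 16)6e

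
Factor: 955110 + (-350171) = 604939^1 = 604939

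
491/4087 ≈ 0.120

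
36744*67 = 2461848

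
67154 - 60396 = 6758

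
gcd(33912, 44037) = 27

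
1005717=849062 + 156655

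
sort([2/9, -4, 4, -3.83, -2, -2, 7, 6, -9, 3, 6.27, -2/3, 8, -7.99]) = [-9, -7.99, -4, -3.83, -2, -2, -2/3, 2/9, 3, 4, 6, 6.27, 7, 8]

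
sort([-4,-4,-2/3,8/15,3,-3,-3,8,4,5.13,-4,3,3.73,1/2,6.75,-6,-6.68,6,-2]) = [-6.68,-6,-4,-4,-4,-3,-3,-2,-2/3,1/2,8/15,3,3,3.73,4,5.13,6,6.75,8]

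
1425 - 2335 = -910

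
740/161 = 4 + 96/161≈4.60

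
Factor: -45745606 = -1*2^1*17^1*641^1*2099^1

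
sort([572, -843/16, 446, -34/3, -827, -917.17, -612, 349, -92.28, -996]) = [-996, -917.17, -827, -612, -92.28, -843/16, -34/3, 349, 446, 572]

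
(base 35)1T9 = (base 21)522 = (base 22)4E5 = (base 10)2249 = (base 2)100011001001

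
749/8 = 93 + 5/8 ≈ 93.63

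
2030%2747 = 2030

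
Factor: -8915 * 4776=-1 * 2^3 * 3^1 * 5^1 * 199^1 * 1783^1=-42578040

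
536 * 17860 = 9572960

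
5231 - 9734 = -4503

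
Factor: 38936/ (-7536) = -1 * 2^ (-1) * 3^ (-1) * 31^1 = -31/6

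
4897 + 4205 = 9102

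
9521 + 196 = 9717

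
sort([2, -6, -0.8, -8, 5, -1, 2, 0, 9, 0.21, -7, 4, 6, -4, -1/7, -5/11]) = [-8, -7, -6, -4, -1, -0.8, -5/11, -1/7, 0, 0.21, 2, 2, 4, 5, 6, 9]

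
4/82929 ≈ 0.0000482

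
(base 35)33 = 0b1101100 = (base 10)108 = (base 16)6c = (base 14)7a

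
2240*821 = 1839040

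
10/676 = 5/338 ≈ 0.0148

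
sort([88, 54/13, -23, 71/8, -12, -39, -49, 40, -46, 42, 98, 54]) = [-49, -46, -39, -23, -12, 54/13, 71/8, 40, 42, 54, 88, 98]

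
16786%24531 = 16786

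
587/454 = 1+133/454 ≈ 1.29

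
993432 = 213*4664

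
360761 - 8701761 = -8341000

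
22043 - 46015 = -23972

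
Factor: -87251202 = -1*2^1*3^3*1615763^1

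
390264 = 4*97566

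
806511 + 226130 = 1032641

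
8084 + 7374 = 15458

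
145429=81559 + 63870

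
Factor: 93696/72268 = 2^7 * 3^1 * 7^(-1) * 29^(-1) * 61^1 * 89^(-1) = 23424/18067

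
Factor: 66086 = 2^1 * 173^1 * 191^1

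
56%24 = 8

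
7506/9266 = 3753/4633 ≈ 0.810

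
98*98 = 9604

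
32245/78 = 413 + 31/78 ≈ 413.40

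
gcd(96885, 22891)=1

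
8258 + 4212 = 12470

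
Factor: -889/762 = -1 * 2^(-1) * 3^(-1) * 7^1 = -7/6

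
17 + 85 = 102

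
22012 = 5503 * 4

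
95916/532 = 23979/133 ≈ 180.29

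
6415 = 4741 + 1674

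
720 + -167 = 553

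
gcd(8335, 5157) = 1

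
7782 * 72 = 560304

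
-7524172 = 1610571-9134743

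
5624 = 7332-1708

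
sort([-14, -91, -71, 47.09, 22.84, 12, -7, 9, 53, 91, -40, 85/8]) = [-91, -71, -40, -14, -7, 9, 85/8, 12, 22.84, 47.09, 53, 91]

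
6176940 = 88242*70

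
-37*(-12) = 444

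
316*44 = 13904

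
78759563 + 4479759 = 83239322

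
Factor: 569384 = 2^3*103^1*691^1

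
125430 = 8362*15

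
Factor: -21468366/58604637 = -1 * 2^1 * 3^1 * 7^(-3) * 13^(-2) * 19^1 * 337^(-1) * 62773^1 = -7156122/19534879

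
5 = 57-52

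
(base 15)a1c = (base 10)2277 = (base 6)14313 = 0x8e5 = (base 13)1062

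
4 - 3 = 1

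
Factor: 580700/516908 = 5^2*7^(-1)*5807^1*18461^(-1) = 145175/129227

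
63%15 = 3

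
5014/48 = 104 + 11/24 ≈ 104.46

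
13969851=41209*339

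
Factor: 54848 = 2^6*857^1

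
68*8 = 544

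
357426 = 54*6619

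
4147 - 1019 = 3128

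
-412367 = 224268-636635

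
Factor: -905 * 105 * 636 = -1 * 2^2 * 3^2 * 5^2 * 7^1 * 53^1 * 181^1 = -60435900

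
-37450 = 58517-95967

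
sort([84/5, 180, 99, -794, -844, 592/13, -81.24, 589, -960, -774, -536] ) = [-960, -844, -794, -774, -536, -81.24, 84/5, 592/13, 99, 180, 589] 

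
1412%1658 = 1412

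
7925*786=6229050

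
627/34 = 18 + 15/34 ≈ 18.44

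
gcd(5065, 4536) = 1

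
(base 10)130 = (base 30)4a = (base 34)3s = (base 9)154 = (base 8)202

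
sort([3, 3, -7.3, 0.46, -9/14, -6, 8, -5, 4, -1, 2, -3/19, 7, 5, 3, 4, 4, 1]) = [-7.3, -6, -5, -1, -9/14, -3/19, 0.46, 1, 2, 3, 3, 3, 4, 4, 4, 5, 7, 8]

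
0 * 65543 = 0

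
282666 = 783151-500485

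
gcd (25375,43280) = 5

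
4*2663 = 10652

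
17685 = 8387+9298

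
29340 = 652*45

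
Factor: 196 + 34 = 2^1*5^1*23^1 = 230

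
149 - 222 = -73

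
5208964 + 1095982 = 6304946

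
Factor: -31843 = -1*7^1*4549^1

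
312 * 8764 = 2734368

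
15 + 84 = 99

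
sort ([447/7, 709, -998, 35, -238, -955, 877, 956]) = [-998, -955, -238, 35, 447/7, 709, 877, 956]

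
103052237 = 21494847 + 81557390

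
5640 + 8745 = 14385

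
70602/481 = 146+376/481 ≈ 146.78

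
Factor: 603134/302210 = 5^(-1) * 7^1 * 47^(-1) * 67^1 = 469/235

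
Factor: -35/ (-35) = 1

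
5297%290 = 77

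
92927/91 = 1021 + 16/91 ≈ 1021.18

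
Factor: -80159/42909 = -1*3^(-1)*71^1*1129^1*14303^(-1)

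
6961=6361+600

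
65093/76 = 856 + 37/76 ≈ 856.49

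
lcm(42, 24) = 168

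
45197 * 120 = 5423640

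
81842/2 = 40921 = 40921.00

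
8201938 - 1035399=7166539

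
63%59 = 4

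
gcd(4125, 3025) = 275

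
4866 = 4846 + 20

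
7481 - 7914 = -433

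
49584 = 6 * 8264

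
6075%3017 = 41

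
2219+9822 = 12041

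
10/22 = 5/11 ≈ 0.455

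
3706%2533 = 1173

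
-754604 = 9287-763891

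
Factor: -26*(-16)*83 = 2^5*13^1*83^1 = 34528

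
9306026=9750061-444035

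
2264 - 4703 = -2439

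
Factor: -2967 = -1 * 3^1 * 23^1 * 43^1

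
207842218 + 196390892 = 404233110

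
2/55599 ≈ 0.0000360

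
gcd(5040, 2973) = 3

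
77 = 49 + 28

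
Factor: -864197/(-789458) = 2^(-1)*233^1*3709^1*394729^(-1)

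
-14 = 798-812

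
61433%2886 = 827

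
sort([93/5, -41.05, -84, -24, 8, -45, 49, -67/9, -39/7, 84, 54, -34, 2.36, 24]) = [-84, -45, -41.05, -34, -24, -67/9, -39/7, 2.36, 8, 93/5, 24, 49, 54, 84]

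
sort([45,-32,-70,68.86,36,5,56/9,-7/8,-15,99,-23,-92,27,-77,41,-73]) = [-92,-77,-73,-70,-32,-23,-15,-7/8,5,56/9,27,36,41,45,68.86,99]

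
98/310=49/155 ≈ 0.316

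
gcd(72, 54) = 18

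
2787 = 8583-5796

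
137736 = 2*68868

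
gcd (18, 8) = 2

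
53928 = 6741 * 8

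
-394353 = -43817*9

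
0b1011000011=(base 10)707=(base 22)1a3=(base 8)1303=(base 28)p7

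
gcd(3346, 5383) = 7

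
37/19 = 1 + 18/19 ≈ 1.95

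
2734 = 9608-6874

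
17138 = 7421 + 9717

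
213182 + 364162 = 577344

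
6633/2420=2 + 163/220≈2.74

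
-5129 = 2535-7664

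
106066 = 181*586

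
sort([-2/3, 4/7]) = [-2/3, 4/7]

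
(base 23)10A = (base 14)2A7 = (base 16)21B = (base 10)539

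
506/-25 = -20 - 6/25 = -20.24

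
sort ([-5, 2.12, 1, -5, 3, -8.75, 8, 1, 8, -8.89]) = [-8.89, -8.75, -5, -5, 1, 1, 2.12, 3, 8, 8]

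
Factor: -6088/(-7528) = 761^1 * 941^(-1) = 761/941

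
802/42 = 19 + 2/21 ≈ 19.10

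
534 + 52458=52992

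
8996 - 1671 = 7325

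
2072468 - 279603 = 1792865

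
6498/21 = 309 + 3/7 ≈ 309.43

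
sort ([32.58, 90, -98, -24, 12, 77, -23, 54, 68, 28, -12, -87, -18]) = [-98, -87, -24, -23, -18, -12, 12, 28, 32.58, 54, 68, 77, 90]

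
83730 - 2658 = 81072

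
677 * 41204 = 27895108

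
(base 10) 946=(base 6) 4214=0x3b2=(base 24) 1fa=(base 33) sm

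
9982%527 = 496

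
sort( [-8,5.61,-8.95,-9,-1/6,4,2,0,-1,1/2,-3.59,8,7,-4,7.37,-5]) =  [-9,-8.95,-8,-5,-4,-3.59,-1,-1/6,0,1/2,2,4,5.61,7,7.37,8]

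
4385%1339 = 368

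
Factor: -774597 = -1 * 3^1 * 31^1 * 8329^1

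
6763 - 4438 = 2325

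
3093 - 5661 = -2568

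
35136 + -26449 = 8687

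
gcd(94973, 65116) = 73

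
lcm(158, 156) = 12324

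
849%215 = 204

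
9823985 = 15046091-5222106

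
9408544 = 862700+8545844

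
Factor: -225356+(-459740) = -1 * 2^3 * 29^1 * 2953^1 = -685096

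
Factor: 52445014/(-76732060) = -1 * 2^(-1) * 5^(-1) * 23^1 * 167^1 * 6827^1 * 3836603^(-1) = -26222507/38366030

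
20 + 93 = 113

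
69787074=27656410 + 42130664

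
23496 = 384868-361372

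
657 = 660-3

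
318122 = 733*434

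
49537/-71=-697 - 50/71 ≈ -697.70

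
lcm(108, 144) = 432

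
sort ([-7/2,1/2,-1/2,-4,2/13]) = [-4,-7/2,-1/2,2/13,1/2]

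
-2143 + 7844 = 5701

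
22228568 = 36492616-14264048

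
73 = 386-313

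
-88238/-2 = 44119 = 44119.00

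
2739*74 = 202686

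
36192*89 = 3221088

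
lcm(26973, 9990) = 269730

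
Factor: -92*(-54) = 2^3*3^3*23^1 = 4968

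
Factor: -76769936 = -1*2^4*4798121^1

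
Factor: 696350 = 2^1*5^2*19^1*733^1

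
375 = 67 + 308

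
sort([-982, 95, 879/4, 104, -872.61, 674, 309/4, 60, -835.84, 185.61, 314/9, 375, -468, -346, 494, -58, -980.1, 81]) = [-982, -980.1, -872.61, -835.84, -468, -346, -58, 314/9, 60, 309/4, 81, 95, 104, 185.61, 879/4, 375, 494, 674]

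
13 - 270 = -257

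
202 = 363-161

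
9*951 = 8559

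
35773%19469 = 16304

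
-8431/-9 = 936 + 7/9≈936.78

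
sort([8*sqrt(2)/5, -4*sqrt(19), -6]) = [-4*sqrt(19), -6, 8*sqrt(2)/5]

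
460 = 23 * 20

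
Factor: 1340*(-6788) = -1*2^4*5^1*67^1*1697^1 = -9095920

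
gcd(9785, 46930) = 95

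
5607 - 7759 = -2152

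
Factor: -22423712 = -1*2^5*23^1*30467^1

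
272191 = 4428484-4156293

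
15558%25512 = 15558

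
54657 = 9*6073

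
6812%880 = 652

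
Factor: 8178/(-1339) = -1*2^1*3^1*13^(-1)*29^1*47^1*103^(-1)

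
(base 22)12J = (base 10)547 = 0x223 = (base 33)GJ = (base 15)267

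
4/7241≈0.000552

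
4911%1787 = 1337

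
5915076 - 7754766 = -1839690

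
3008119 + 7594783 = 10602902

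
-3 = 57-60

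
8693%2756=425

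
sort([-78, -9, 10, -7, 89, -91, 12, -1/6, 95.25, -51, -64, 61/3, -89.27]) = [-91, -89.27, -78, -64, -51, -9, -7, -1/6, 10, 12, 61/3, 89, 95.25]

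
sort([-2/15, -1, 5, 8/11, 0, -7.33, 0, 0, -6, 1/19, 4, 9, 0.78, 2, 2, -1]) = [-7.33, -6, -1, -1, -2/15, 0, 0, 0, 1/19, 8/11, 0.78, 2, 2, 4, 5, 9]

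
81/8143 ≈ 0.00995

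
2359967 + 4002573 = 6362540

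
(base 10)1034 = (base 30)14e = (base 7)3005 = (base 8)2012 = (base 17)39e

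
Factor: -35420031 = -1*3^3*1311853^1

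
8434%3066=2302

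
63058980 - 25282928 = 37776052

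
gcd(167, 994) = 1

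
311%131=49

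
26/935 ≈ 0.0278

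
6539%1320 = 1259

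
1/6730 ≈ 0.000149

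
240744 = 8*30093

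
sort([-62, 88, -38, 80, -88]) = [-88, -62, -38, 80, 88]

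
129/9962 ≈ 0.0129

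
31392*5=156960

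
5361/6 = 893 + 1/2 = 893.50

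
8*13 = 104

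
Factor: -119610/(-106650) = 5^(-1) * 79^(-1) * 443^1 = 443/395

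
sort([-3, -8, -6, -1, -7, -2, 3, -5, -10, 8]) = [-10, -8, -7, -6, -5, -3, -2, -1, 3, 8]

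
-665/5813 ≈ -0.114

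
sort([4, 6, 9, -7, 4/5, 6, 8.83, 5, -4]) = [-7, -4, 4/5, 4, 5, 6, 6, 8.83, 9]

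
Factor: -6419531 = -1*6419531^1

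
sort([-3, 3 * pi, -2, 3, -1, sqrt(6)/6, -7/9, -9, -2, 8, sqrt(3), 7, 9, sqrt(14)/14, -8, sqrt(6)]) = [-9, -8, -3, -2, -2, -1, -7/9, sqrt(14)/14, sqrt(6)/6, sqrt(3), sqrt(6), 3, 7, 8, 9, 3 * pi]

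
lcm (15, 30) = 30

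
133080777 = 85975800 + 47104977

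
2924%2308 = 616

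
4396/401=10+386/401 ≈ 10.96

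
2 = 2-0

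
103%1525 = 103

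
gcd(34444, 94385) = 1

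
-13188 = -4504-8684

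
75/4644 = 25/1548 ≈ 0.0161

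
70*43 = 3010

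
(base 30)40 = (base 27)4c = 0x78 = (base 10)120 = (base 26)4g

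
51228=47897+3331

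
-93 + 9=-84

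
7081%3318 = 445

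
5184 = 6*864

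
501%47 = 31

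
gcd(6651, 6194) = 1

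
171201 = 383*447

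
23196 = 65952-42756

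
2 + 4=6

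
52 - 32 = 20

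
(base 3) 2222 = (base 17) 4c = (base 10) 80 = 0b1010000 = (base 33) 2e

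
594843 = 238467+356376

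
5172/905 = 5+647/905 ≈ 5.71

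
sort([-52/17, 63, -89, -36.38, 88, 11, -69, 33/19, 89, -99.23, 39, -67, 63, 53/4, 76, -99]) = [-99.23, -99, -89, -69, -67, -36.38, -52/17, 33/19, 11, 53/4, 39, 63, 63, 76, 88, 89]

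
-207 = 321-528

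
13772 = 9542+4230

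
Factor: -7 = -1 * 7^1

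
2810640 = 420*6692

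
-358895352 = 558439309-917334661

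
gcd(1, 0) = 1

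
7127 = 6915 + 212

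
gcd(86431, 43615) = 1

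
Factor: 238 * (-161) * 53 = -1 * 2^1 * 7^2 * 17^1 * 23^1 * 53^1 = -2030854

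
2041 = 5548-3507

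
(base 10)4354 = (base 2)1000100000010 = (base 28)5fe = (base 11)32a9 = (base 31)4ge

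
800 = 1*800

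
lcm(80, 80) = 80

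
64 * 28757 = 1840448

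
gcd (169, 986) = 1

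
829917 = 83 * 9999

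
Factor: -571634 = -1*2^1*7^2*19^1*307^1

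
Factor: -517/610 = -1*2^(-1)*5^(-1)*11^1*47^1*61^(-1)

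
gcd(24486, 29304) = 66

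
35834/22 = 17917/11 ≈ 1628.82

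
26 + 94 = 120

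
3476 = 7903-4427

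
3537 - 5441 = -1904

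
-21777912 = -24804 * 878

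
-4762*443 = -2109566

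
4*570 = 2280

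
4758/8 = 2379/4 = 594.75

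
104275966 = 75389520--28886446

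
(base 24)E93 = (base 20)10E3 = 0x205B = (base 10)8283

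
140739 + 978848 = 1119587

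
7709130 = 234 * 32945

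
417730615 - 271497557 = 146233058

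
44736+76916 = 121652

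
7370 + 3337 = 10707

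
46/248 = 23/124 ≈ 0.185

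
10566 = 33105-22539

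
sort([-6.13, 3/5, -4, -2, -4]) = [-6.13, -4, -4, -2, 3/5]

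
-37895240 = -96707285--58812045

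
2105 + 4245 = 6350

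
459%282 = 177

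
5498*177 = 973146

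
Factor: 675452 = 2^2*168863^1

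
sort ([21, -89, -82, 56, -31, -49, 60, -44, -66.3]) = [-89, -82, -66.3, -49, -44, -31, 21, 56, 60]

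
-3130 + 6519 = 3389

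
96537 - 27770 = 68767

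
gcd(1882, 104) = 2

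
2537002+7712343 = 10249345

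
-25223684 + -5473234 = -30696918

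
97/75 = 1 + 22/75≈1.29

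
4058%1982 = 94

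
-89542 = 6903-96445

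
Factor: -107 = -1 * 107^1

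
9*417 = 3753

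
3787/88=43 + 3/88 ≈ 43.03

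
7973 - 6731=1242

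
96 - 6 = 90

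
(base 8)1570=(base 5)12023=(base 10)888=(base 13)534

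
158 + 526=684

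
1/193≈0.00518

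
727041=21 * 34621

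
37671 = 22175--15496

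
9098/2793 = 3 + 719/2793 ≈ 3.26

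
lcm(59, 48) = 2832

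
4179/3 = 1393 = 1393.00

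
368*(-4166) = -1533088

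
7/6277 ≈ 0.00112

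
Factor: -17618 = -1*2^1*23^1*383^1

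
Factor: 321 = 3^1 * 107^1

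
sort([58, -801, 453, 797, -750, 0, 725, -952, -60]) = [-952, -801, -750, -60, 0, 58, 453, 725, 797]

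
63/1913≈0.0329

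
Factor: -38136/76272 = -1 * 2^(-1) = -1/2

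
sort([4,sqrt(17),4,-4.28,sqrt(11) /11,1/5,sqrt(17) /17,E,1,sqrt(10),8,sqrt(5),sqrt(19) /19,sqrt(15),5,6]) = [-4.28,1/5,sqrt(19) /19,sqrt(17) /17,sqrt(11) /11,1,sqrt(5),E,sqrt(10),sqrt(15),4,4,sqrt(17),5,6,8]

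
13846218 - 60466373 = -46620155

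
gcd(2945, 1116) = 31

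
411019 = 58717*7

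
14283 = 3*4761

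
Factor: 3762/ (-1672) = -1 * 2^ (-2) * 3^2 = -9/4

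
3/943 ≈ 0.00318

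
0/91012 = 0 = 0.00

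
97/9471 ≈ 0.0102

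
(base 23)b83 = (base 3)22020110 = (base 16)1776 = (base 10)6006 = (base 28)7ie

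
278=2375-2097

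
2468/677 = 3 + 437/677 ≈ 3.65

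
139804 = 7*19972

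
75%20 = 15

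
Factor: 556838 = 2^1*433^1*643^1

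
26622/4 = 13311/2 = 6655.50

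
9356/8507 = 1 + 849/8507 ≈ 1.10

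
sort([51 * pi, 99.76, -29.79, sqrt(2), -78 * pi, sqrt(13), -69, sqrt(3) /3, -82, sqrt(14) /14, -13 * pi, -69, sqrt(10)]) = [-78 * pi, -82, -69, -69, -13 * pi, -29.79, sqrt(14) /14, sqrt(3) /3, sqrt(2), sqrt(10), sqrt(13), 99.76, 51 * pi]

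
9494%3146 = 56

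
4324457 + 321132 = 4645589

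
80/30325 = 16/6065 ≈ 0.00264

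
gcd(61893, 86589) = 9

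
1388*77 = 106876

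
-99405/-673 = 147 + 474/673 ≈ 147.70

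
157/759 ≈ 0.207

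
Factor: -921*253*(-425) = 3^1*5^2*11^1*17^1*23^1*307^1 = 99030525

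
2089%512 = 41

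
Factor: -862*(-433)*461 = 2^1*431^1*433^1*461^1 = 172066406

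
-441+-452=-893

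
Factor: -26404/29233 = -1*2^2*7^1*31^(-1) = -28/31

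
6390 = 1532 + 4858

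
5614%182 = 154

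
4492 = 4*1123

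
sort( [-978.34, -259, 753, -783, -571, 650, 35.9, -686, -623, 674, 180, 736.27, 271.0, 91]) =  [-978.34, -783, -686, -623, -571, -259, 35.9, 91, 180, 271.0, 650, 674, 736.27, 753]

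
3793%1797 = 199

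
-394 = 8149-8543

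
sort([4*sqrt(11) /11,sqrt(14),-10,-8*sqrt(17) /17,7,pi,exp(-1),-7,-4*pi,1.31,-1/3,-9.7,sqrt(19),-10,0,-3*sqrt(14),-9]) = [-4*pi,-3*sqrt(14),-10,-10,-9.7,-9,-7,-8*sqrt(17) /17,-1/3,0,exp(-1),4*sqrt(11) /11,1.31,pi,sqrt(14),sqrt(19),7]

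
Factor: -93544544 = -1*2^5*727^1*4021^1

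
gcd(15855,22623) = 3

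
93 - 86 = 7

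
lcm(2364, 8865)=35460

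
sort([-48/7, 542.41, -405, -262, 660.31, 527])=[-405, -262, -48/7, 527, 542.41, 660.31]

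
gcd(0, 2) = 2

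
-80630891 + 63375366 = -17255525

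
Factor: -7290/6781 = -1*2^1*3^6*5^1*6781^(-1)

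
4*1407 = 5628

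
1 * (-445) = -445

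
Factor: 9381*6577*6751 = 3^1*43^1*53^1*59^1*157^1*6577^1 = 416528848587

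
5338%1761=55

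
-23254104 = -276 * 84254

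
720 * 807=581040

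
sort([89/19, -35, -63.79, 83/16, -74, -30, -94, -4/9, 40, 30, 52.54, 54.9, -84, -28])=[-94, -84, -74, -63.79, -35, -30, -28, -4/9, 89/19, 83/16, 30, 40, 52.54, 54.9]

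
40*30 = 1200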